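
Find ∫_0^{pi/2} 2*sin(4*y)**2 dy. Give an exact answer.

Use the identity sin^2(4*y) = (1 - cos(8*y))/2.
An antiderivative is F(y) = y - sin(8*y)/8.
Then F(pi/2) - F(0) = (pi/2) - (0) = pi/2.

pi/2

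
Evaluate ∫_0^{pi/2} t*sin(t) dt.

1

Integrate by parts once (u = t, dv = sin(t) dt).
An antiderivative is F(t) = -t*cos(t) + sin(t).
Then F(pi/2) - F(0) = (1) - (0) = 1.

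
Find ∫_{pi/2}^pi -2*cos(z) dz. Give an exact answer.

An antiderivative is F(z) = -2*sin(z).
Then F(pi) - F(pi/2) = (0) - (-2) = 2.

2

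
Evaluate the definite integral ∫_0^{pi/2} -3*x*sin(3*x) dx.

1/3

Integrate by parts once (u = x, dv = -3*sin(3*x) dx).
An antiderivative is F(x) = x*cos(3*x) - sin(3*x)/3.
Then F(pi/2) - F(0) = (1/3) - (0) = 1/3.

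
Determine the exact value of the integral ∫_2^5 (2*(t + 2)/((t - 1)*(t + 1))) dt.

Factor the denominator: t**2 - 1 = (t + 1)(t - 1).
Partial fractions: 2*(t + 2)/((t - 1)*(t + 1)) = -1/(t + 1) + 3/(t - 1).
An antiderivative is F(t) = 3*log(t - 1) - log(t + 1).
Then F(5) - F(2) = (log(32/3)) - (-log(3)) = log(32).

log(32)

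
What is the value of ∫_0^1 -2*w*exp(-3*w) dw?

-2/9 + 8*exp(-3)/9

Integrate by parts once (u = w, dv = -2*exp(-3*w) dw).
An antiderivative is F(w) = (6*w + 2)*exp(-3*w)/9.
Then F(1) - F(0) = (8*exp(-3)/9) - (2/9) = -2/9 + 8*exp(-3)/9.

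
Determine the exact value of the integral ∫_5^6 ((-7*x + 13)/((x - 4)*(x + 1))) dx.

-4*log(7) + log(2) + 4*log(3)

Factor the denominator: x**2 - 3*x - 4 = (x + 1)(x - 4).
Partial fractions: (-7*x + 13)/((x - 4)*(x + 1)) = -4/(x + 1) - 3/(x - 4).
An antiderivative is F(x) = -3*log(x - 4) - 4*log(x + 1).
Then F(6) - F(5) = (-4*log(7) - 3*log(2)) - (-4*log(3) - 4*log(2)) = -4*log(7) + log(2) + 4*log(3).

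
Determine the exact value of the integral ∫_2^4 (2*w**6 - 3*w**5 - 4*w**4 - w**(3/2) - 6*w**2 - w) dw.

8*sqrt(2)/5 + 59646/35

By the power rule, an antiderivative is F(w) = 2*w**7/7 - w**6/2 - 2*w**(5/2)/5 - 4*w**5/5 - 2*w**3 - w**2/2.
Then F(4) - F(2) = (11656/7) - (-1366/35 - 8*sqrt(2)/5) = 8*sqrt(2)/5 + 59646/35.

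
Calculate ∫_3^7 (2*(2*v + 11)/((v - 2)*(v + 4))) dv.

-log(11) + log(7) + 5*log(5)

Factor the denominator: v**2 + 2*v - 8 = (v + 4)(v - 2).
Partial fractions: 2*(2*v + 11)/((v - 2)*(v + 4)) = -1/(v + 4) + 5/(v - 2).
An antiderivative is F(v) = 5*log(v - 2) - log(v + 4).
Then F(7) - F(3) = (-log(11) + 5*log(5)) - (-log(7)) = -log(11) + log(7) + 5*log(5).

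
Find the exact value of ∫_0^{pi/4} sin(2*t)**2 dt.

pi/8

Use the identity sin^2(2*t) = (1 - cos(4*t))/2.
An antiderivative is F(t) = t/2 - sin(4*t)/8.
Then F(pi/4) - F(0) = (pi/8) - (0) = pi/8.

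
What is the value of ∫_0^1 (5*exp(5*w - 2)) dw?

Let u = 5*w - 2, so du = 5 dw. When w = 0, u = -2; when w = 1, u = 3.
The integral becomes ∫ exp(u) du from -2 to 3, with antiderivative exp(u).
Back in w: F(w) = exp(5*w - 2).
Then F(1) - F(0) = (exp(3)) - (exp(-2)) = -(1 - exp(5))*exp(-2).

-(1 - exp(5))*exp(-2)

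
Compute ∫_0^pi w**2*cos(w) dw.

Integrate by parts twice (u = w^2, dv = cos(w) dw).
An antiderivative is F(w) = w**2*sin(w) + 2*w*cos(w) - 2*sin(w).
Then F(pi) - F(0) = (-2*pi) - (0) = -2*pi.

-2*pi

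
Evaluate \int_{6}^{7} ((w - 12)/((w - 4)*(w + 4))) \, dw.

Factor the denominator: w**2 - 16 = (w + 4)(w - 4).
Partial fractions: (w - 12)/((w - 4)*(w + 4)) = 2/(w + 4) - 1/(w - 4).
An antiderivative is F(w) = -log(w - 4) + 2*log(w + 4).
Then F(7) - F(6) = (-log(3) + 2*log(11)) - (log(50)) = -2*log(5) - log(3) - log(2) + 2*log(11).

-2*log(5) - log(3) - log(2) + 2*log(11)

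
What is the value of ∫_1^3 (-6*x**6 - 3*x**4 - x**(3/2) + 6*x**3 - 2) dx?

By the power rule, an antiderivative is F(x) = -6*x**7/7 - 2*x**(5/2)/5 - 3*x**5/5 + 3*x**4/2 - 2*x.
Then F(3) - F(1) = (-133341/70 - 18*sqrt(3)/5) - (-33/14) = -66588/35 - 18*sqrt(3)/5.

-66588/35 - 18*sqrt(3)/5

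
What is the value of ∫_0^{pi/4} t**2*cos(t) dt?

Integrate by parts twice (u = t^2, dv = cos(t) dt).
An antiderivative is F(t) = t**2*sin(t) + 2*t*cos(t) - 2*sin(t).
Then F(pi/4) - F(0) = (sqrt(2)*(-32 + pi**2 + 8*pi)/32) - (0) = sqrt(2)*(-32 + pi**2 + 8*pi)/32.

sqrt(2)*(-32 + pi**2 + 8*pi)/32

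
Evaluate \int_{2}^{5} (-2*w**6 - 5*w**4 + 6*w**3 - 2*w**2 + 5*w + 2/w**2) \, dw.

-857124/35

By the power rule, an antiderivative is F(w) = -2*w**7/7 - w**5 + 3*w**4/2 - 2*w**3/3 + 5*w**2/2 - 2/w.
Then F(5) - F(2) = (-2575667/105) - (-859/21) = -857124/35.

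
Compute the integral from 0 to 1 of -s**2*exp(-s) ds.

-2 + 5*exp(-1)

Integrate by parts twice (u = s^2, dv = -exp(-s) ds).
An antiderivative is F(s) = (s**2 + 2*s + 2)*exp(-s).
Then F(1) - F(0) = (5*exp(-1)) - (2) = -2 + 5*exp(-1).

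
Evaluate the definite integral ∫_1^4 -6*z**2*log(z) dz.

Integrate by parts once (u = ln z, dv = -6*z**2 dz).
An antiderivative is F(z) = -2*z**3*(3*log(z) - 1)/3.
Then F(4) - F(1) = (128/3 - 256*log(2)) - (2/3) = 42 - 256*log(2).

42 - 256*log(2)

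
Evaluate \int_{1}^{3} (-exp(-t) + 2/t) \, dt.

An antiderivative is F(t) = 2*log(t) + exp(-t).
Then F(3) - F(1) = (exp(-3) + 2*log(3)) - (exp(-1)) = -exp(-1) + exp(-3) + 2*log(3).

-exp(-1) + exp(-3) + 2*log(3)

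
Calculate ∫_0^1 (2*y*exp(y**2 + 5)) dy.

-exp(5) + exp(6)

Let u = y**2 + 5, so du = 2*y dy. When y = 0, u = 5; when y = 1, u = 6.
The integral becomes ∫ exp(u) du from 5 to 6, with antiderivative exp(u).
Back in y: F(y) = exp(y**2 + 5).
Then F(1) - F(0) = (exp(6)) - (exp(5)) = -exp(5) + exp(6).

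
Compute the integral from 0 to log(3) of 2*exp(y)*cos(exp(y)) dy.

-2*sin(1) + 2*sin(3)

Let u = exp(y), so du = exp(y) dy. When y = 0, u = 1; when y = log(3), u = 3.
The integral becomes 2·∫ cos(u) du from 1 to 3, with antiderivative 2*sin(u).
Back in y: F(y) = 2*sin(exp(y)).
Then F(log(3)) - F(0) = (2*sin(3)) - (2*sin(1)) = -2*sin(1) + 2*sin(3).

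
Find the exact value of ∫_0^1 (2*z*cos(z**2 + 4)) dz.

Let u = z**2 + 4, so du = 2*z dz. When z = 0, u = 4; when z = 1, u = 5.
The integral becomes ∫ cos(u) du from 4 to 5, with antiderivative sin(u).
Back in z: F(z) = sin(z**2 + 4).
Then F(1) - F(0) = (sin(5)) - (sin(4)) = sin(5) - sin(4).

sin(5) - sin(4)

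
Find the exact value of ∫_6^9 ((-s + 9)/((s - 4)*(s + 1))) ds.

Factor the denominator: s**2 - 3*s - 4 = (s + 1)(s - 4).
Partial fractions: (-s + 9)/((s - 4)*(s + 1)) = -2/(s + 1) + 1/(s - 4).
An antiderivative is F(s) = log(s - 4) - 2*log(s + 1).
Then F(9) - F(6) = (-log(20)) - (log(2/49)) = log(49/40).

log(49/40)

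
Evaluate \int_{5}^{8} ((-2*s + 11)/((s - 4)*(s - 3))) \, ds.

Factor the denominator: s**2 - 7*s + 12 = (s - 3)(s - 4).
Partial fractions: (-2*s + 11)/((s - 4)*(s - 3)) = -5/(s - 3) + 3/(s - 4).
An antiderivative is F(s) = 3*log(s - 4) - 5*log(s - 3).
Then F(8) - F(5) = (-5*log(5) + 6*log(2)) - (-log(32)) = -5*log(5) + 11*log(2).

-5*log(5) + 11*log(2)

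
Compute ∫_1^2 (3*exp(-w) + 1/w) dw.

-3*exp(-2) + log(2) + 3*exp(-1)

An antiderivative is F(w) = log(w) - 3*exp(-w).
Then F(2) - F(1) = (-3*exp(-2) + log(2)) - (-3*exp(-1)) = -3*exp(-2) + log(2) + 3*exp(-1).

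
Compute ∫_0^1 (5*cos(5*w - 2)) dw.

Let u = 5*w - 2, so du = 5 dw. When w = 0, u = -2; when w = 1, u = 3.
The integral becomes ∫ cos(u) du from -2 to 3, with antiderivative sin(u).
Back in w: F(w) = sin(5*w - 2).
Then F(1) - F(0) = (sin(3)) - (-sin(2)) = sin(3) + sin(2).

sin(3) + sin(2)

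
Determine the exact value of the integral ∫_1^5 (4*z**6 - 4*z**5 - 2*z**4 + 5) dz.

1154884/35

By the power rule, an antiderivative is F(z) = 4*z**7/7 - 2*z**6/3 - 2*z**5/5 + 5*z.
Then F(5) - F(1) = (693025/21) - (473/105) = 1154884/35.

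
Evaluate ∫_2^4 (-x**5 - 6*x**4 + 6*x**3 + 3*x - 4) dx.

-7462/5

By the power rule, an antiderivative is F(x) = -x**6/6 - 6*x**5/5 + 3*x**4/2 + 3*x**2/2 - 4*x.
Then F(4) - F(2) = (-22792/15) - (-406/15) = -7462/5.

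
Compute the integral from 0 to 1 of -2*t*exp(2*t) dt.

-exp(2)/2 - 1/2

Integrate by parts once (u = t, dv = -2*exp(2*t) dt).
An antiderivative is F(t) = (-2*t + 1)*exp(2*t)/2.
Then F(1) - F(0) = (-exp(2)/2) - (1/2) = -exp(2)/2 - 1/2.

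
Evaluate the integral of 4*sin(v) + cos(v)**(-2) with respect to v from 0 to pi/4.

5 - 2*sqrt(2)

An antiderivative is F(v) = -4*cos(v) + tan(v).
Then F(pi/4) - F(0) = (1 - 2*sqrt(2)) - (-4) = 5 - 2*sqrt(2).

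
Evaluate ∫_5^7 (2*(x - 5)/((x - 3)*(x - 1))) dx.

Factor the denominator: x**2 - 4*x + 3 = (x - 1)(x - 3).
Partial fractions: 2*(x - 5)/((x - 3)*(x - 1)) = 4/(x - 1) - 2/(x - 3).
An antiderivative is F(x) = -2*log(x - 3) + 4*log(x - 1).
Then F(7) - F(5) = (log(81)) - (log(64)) = log(81/64).

log(81/64)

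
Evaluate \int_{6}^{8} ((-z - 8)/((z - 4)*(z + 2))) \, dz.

Factor the denominator: z**2 - 2*z - 8 = (z + 2)(z - 4).
Partial fractions: (-z - 8)/((z - 4)*(z + 2)) = 1/(z + 2) - 2/(z - 4).
An antiderivative is F(z) = -2*log(z - 4) + log(z + 2).
Then F(8) - F(6) = (log(5/8)) - (log(2)) = log(5/16).

log(5/16)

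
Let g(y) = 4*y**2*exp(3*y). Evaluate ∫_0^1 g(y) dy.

Integrate by parts twice (u = y^2, dv = 4*exp(3*y) dy).
An antiderivative is F(y) = (36*y**2 - 24*y + 8)*exp(3*y)/27.
Then F(1) - F(0) = (20*exp(3)/27) - (8/27) = -8/27 + 20*exp(3)/27.

-8/27 + 20*exp(3)/27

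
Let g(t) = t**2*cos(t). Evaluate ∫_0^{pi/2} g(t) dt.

-2 + pi**2/4

Integrate by parts twice (u = t^2, dv = cos(t) dt).
An antiderivative is F(t) = t**2*sin(t) + 2*t*cos(t) - 2*sin(t).
Then F(pi/2) - F(0) = (-2 + pi**2/4) - (0) = -2 + pi**2/4.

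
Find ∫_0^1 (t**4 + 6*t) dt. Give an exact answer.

16/5

By the power rule, an antiderivative is F(t) = t**5/5 + 3*t**2.
Then F(1) - F(0) = (16/5) - (0) = 16/5.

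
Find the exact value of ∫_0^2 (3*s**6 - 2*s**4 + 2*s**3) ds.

By the power rule, an antiderivative is F(s) = 3*s**7/7 - 2*s**5/5 + s**4/2.
Then F(2) - F(0) = (1752/35) - (0) = 1752/35.

1752/35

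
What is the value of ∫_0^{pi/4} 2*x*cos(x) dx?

-2 + sqrt(2)*pi/4 + sqrt(2)

Integrate by parts once (u = x, dv = 2*cos(x) dx).
An antiderivative is F(x) = 2*x*sin(x) + 2*cos(x).
Then F(pi/4) - F(0) = (sqrt(2)*(pi + 4)/4) - (2) = -2 + sqrt(2)*pi/4 + sqrt(2).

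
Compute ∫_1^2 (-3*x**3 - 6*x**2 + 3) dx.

By the power rule, an antiderivative is F(x) = -3*x**4/4 - 2*x**3 + 3*x.
Then F(2) - F(1) = (-22) - (1/4) = -89/4.

-89/4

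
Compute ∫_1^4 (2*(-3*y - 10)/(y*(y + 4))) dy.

Factor the denominator: y**2 + 4*y = (y + 4)y.
Partial fractions: 2*(-3*y - 10)/(y*(y + 4)) = -1/(y + 4) - 5/y.
An antiderivative is F(y) = -5*log(y) - log(y + 4).
Then F(4) - F(1) = (-13*log(2)) - (-log(5)) = -13*log(2) + log(5).

-13*log(2) + log(5)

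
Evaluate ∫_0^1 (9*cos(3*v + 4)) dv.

Let u = 3*v + 4, so du = 3 dv. When v = 0, u = 4; when v = 1, u = 7.
The integral becomes 3·∫ cos(u) du from 4 to 7, with antiderivative 3*sin(u).
Back in v: F(v) = 3*sin(3*v + 4).
Then F(1) - F(0) = (3*sin(7)) - (3*sin(4)) = 3*sin(7) - 3*sin(4).

3*sin(7) - 3*sin(4)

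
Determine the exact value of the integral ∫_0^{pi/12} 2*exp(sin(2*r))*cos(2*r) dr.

Let u = sin(2*r), so du = 2*cos(2*r) dr. When r = 0, u = 0; when r = pi/12, u = 1/2.
The integral becomes ∫ exp(u) du from 0 to 1/2, with antiderivative exp(u).
Back in r: F(r) = exp(sin(2*r)).
Then F(pi/12) - F(0) = (exp(1/2)) - (1) = -1 + exp(1/2).

-1 + exp(1/2)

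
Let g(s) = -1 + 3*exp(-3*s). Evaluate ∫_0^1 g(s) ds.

-exp(-3)

An antiderivative is F(s) = -s - exp(-3*s).
Then F(1) - F(0) = (-1 - exp(-3)) - (-1) = -exp(-3).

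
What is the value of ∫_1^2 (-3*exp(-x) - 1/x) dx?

-3*exp(-1) - log(2) + 3*exp(-2)

An antiderivative is F(x) = -log(x) + 3*exp(-x).
Then F(2) - F(1) = (-log(2) + 3*exp(-2)) - (3*exp(-1)) = -3*exp(-1) - log(2) + 3*exp(-2).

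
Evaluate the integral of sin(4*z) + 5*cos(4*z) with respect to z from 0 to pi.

An antiderivative is F(z) = 5*sin(4*z)/4 - cos(4*z)/4.
Then F(pi) - F(0) = (-1/4) - (-1/4) = 0.

0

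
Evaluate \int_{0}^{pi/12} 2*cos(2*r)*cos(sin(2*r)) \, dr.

sin(1/2)

Let u = sin(2*r), so du = 2*cos(2*r) dr. When r = 0, u = 0; when r = pi/12, u = 1/2.
The integral becomes ∫ cos(u) du from 0 to 1/2, with antiderivative sin(u).
Back in r: F(r) = sin(sin(2*r)).
Then F(pi/12) - F(0) = (sin(1/2)) - (0) = sin(1/2).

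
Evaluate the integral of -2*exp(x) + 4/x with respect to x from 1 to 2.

An antiderivative is F(x) = -2*exp(x) + 4*log(x).
Then F(2) - F(1) = (-2*exp(2) + log(16)) - (-2*exp(1)) = -2*exp(2) + 4*log(2) + 2*exp(1).

-2*exp(2) + 4*log(2) + 2*exp(1)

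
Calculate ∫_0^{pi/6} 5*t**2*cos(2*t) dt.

-5*sqrt(3)/8 + 5*sqrt(3)*pi**2/144 + 5*pi/24

Integrate by parts twice (u = t^2, dv = 5*cos(2*t) dt).
An antiderivative is F(t) = 5*t**2*sin(2*t)/2 + 5*t*cos(2*t)/2 - 5*sin(2*t)/4.
Then F(pi/6) - F(0) = (-5*sqrt(3)/8 + 5*sqrt(3)*pi**2/144 + 5*pi/24) - (0) = -5*sqrt(3)/8 + 5*sqrt(3)*pi**2/144 + 5*pi/24.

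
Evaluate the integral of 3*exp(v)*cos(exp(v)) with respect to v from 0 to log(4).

-3*sin(1) + 3*sin(4)

Let u = exp(v), so du = exp(v) dv. When v = 0, u = 1; when v = log(4), u = 4.
The integral becomes 3·∫ cos(u) du from 1 to 4, with antiderivative 3*sin(u).
Back in v: F(v) = 3*sin(exp(v)).
Then F(log(4)) - F(0) = (3*sin(4)) - (3*sin(1)) = -3*sin(1) + 3*sin(4).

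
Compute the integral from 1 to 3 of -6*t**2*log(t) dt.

Integrate by parts once (u = ln t, dv = -6*t**2 dt).
An antiderivative is F(t) = -2*t**3*(3*log(t) - 1)/3.
Then F(3) - F(1) = (18 - 54*log(3)) - (2/3) = 52/3 - 54*log(3).

52/3 - 54*log(3)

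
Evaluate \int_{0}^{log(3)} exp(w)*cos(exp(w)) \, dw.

-sin(1) + sin(3)

Let u = exp(w), so du = exp(w) dw. When w = 0, u = 1; when w = log(3), u = 3.
The integral becomes ∫ cos(u) du from 1 to 3, with antiderivative sin(u).
Back in w: F(w) = sin(exp(w)).
Then F(log(3)) - F(0) = (sin(3)) - (sin(1)) = -sin(1) + sin(3).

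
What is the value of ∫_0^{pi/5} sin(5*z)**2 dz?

Use the identity sin^2(5*z) = (1 - cos(10*z))/2.
An antiderivative is F(z) = z/2 - sin(10*z)/20.
Then F(pi/5) - F(0) = (pi/10) - (0) = pi/10.

pi/10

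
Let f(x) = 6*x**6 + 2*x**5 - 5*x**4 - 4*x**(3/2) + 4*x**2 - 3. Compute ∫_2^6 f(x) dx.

-288*sqrt(6)/5 + 32*sqrt(2)/5 + 1735212/7

By the power rule, an antiderivative is F(x) = 6*x**7/7 + x**6/3 - 8*x**(5/2)/5 - x**5 + 4*x**3/3 - 3*x.
Then F(6) - F(2) = (1735938/7 - 288*sqrt(6)/5) - (726/7 - 32*sqrt(2)/5) = -288*sqrt(6)/5 + 32*sqrt(2)/5 + 1735212/7.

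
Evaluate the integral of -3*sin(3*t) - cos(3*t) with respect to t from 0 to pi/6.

An antiderivative is F(t) = -sin(3*t)/3 + cos(3*t).
Then F(pi/6) - F(0) = (-1/3) - (1) = -4/3.

-4/3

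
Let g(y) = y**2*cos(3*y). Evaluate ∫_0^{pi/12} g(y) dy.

sqrt(2)*(-32 + pi**2 + 8*pi)/864

Integrate by parts twice (u = y^2, dv = cos(3*y) dy).
An antiderivative is F(y) = y**2*sin(3*y)/3 + 2*y*cos(3*y)/9 - 2*sin(3*y)/27.
Then F(pi/12) - F(0) = (sqrt(2)*(-32 + pi**2 + 8*pi)/864) - (0) = sqrt(2)*(-32 + pi**2 + 8*pi)/864.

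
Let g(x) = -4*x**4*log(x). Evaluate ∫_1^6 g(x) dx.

1244 - 31104*log(6)/5

Integrate by parts once (u = ln x, dv = -4*x**4 dx).
An antiderivative is F(x) = -4*x**5*(5*log(x) - 1)/25.
Then F(6) - F(1) = (31104/25 - 31104*log(6)/5) - (4/25) = 1244 - 31104*log(6)/5.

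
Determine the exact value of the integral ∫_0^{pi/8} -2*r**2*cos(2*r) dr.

Integrate by parts twice (u = r^2, dv = -2*cos(2*r) dr).
An antiderivative is F(r) = -r**2*sin(2*r) - r*cos(2*r) + sin(2*r)/2.
Then F(pi/8) - F(0) = (sqrt(2)*(-8*pi - pi**2 + 32)/128) - (0) = sqrt(2)*(-8*pi - pi**2 + 32)/128.

sqrt(2)*(-8*pi - pi**2 + 32)/128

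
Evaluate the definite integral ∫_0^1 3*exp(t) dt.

An antiderivative is F(t) = 3*exp(t).
Then F(1) - F(0) = (3*E) - (3) = -3 + 3*E.

-3 + 3*E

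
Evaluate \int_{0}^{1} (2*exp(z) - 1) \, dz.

An antiderivative is F(z) = -z + 2*exp(z).
Then F(1) - F(0) = (-1 + 2*E) - (2) = -3 + 2*E.

-3 + 2*E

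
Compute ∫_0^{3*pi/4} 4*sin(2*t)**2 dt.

3*pi/2

Use the identity sin^2(2*t) = (1 - cos(4*t))/2.
An antiderivative is F(t) = 2*t - sin(4*t)/2.
Then F(3*pi/4) - F(0) = (3*pi/2) - (0) = 3*pi/2.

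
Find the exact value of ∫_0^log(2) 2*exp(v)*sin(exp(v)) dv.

-2*cos(2) + 2*cos(1)

Let u = exp(v), so du = exp(v) dv. When v = 0, u = 1; when v = log(2), u = 2.
The integral becomes 2·∫ sin(u) du from 1 to 2, with antiderivative -2*cos(u).
Back in v: F(v) = -2*cos(exp(v)).
Then F(log(2)) - F(0) = (-2*cos(2)) - (-2*cos(1)) = -2*cos(2) + 2*cos(1).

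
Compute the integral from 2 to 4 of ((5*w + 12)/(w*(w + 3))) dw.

-log(5) + log(7) + 4*log(2)

Factor the denominator: w**2 + 3*w = (w + 3)w.
Partial fractions: (5*w + 12)/(w*(w + 3)) = 1/(w + 3) + 4/w.
An antiderivative is F(w) = 4*log(w) + log(w + 3).
Then F(4) - F(2) = (log(7) + 8*log(2)) - (log(80)) = -log(5) + log(7) + 4*log(2).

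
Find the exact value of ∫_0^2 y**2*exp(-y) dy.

2 - 10*exp(-2)

Integrate by parts twice (u = y^2, dv = exp(-y) dy).
An antiderivative is F(y) = (-y**2 - 2*y - 2)*exp(-y).
Then F(2) - F(0) = (-10*exp(-2)) - (-2) = 2 - 10*exp(-2).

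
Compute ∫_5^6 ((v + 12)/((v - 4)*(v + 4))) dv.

Factor the denominator: v**2 - 16 = (v + 4)(v - 4).
Partial fractions: (v + 12)/((v - 4)*(v + 4)) = -1/(v + 4) + 2/(v - 4).
An antiderivative is F(v) = 2*log(v - 4) - log(v + 4).
Then F(6) - F(5) = (log(2/5)) - (-log(9)) = log(18/5).

log(18/5)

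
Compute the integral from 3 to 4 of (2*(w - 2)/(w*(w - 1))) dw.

Factor the denominator: w**2 - w = w(w - 1).
Partial fractions: 2*(w - 2)/(w*(w - 1)) = 4/w - 2/(w - 1).
An antiderivative is F(w) = 4*log(w) - 2*log(w - 1).
Then F(4) - F(3) = (-2*log(3) + 8*log(2)) - (log(81/4)) = -6*log(3) + 10*log(2).

-6*log(3) + 10*log(2)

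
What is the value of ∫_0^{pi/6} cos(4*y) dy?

An antiderivative is F(y) = sin(4*y)/4.
Then F(pi/6) - F(0) = (sqrt(3)/8) - (0) = sqrt(3)/8.

sqrt(3)/8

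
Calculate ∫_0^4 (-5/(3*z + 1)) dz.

An antiderivative is F(z) = -5*log(3*z + 1)/3.
Then F(4) - F(0) = (-5*log(13)/3) - (0) = -5*log(13)/3.

-5*log(13)/3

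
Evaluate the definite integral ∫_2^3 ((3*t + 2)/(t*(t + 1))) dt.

log(3)

Factor the denominator: t**2 + t = (t + 1)t.
Partial fractions: (3*t + 2)/(t*(t + 1)) = 1/(t + 1) + 2/t.
An antiderivative is F(t) = 2*log(t) + log(t + 1).
Then F(3) - F(2) = (log(36)) - (log(12)) = log(3).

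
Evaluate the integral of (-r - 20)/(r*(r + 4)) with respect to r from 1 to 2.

-4*log(5) - log(2) + 4*log(3)

Factor the denominator: r**2 + 4*r = (r + 4)r.
Partial fractions: (-r - 20)/(r*(r + 4)) = 4/(r + 4) - 5/r.
An antiderivative is F(r) = -5*log(r) + 4*log(r + 4).
Then F(2) - F(1) = (log(81/2)) - (4*log(5)) = -4*log(5) - log(2) + 4*log(3).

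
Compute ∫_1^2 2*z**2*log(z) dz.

-14/9 + 16*log(2)/3

Integrate by parts once (u = ln z, dv = 2*z**2 dz).
An antiderivative is F(z) = 2*z**3*(3*log(z) - 1)/9.
Then F(2) - F(1) = (-16/9 + 16*log(2)/3) - (-2/9) = -14/9 + 16*log(2)/3.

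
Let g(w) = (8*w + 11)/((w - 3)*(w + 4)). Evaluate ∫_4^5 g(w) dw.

Factor the denominator: w**2 + w - 12 = (w + 4)(w - 3).
Partial fractions: (8*w + 11)/((w - 3)*(w + 4)) = 3/(w + 4) + 5/(w - 3).
An antiderivative is F(w) = 5*log(w - 3) + 3*log(w + 4).
Then F(5) - F(4) = (5*log(2) + 6*log(3)) - (9*log(2)) = -4*log(2) + 6*log(3).

-4*log(2) + 6*log(3)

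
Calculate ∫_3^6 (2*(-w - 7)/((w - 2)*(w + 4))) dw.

-5*log(2) - log(7) + log(5)

Factor the denominator: w**2 + 2*w - 8 = (w + 4)(w - 2).
Partial fractions: 2*(-w - 7)/((w - 2)*(w + 4)) = 1/(w + 4) - 3/(w - 2).
An antiderivative is F(w) = -3*log(w - 2) + log(w + 4).
Then F(6) - F(3) = (log(5/32)) - (log(7)) = -5*log(2) - log(7) + log(5).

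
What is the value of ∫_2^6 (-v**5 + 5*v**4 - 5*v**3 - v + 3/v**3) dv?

By the power rule, an antiderivative is F(v) = -v**6/6 + v**5 - 5*v**4/4 - v**2/2 - 3/(2*v**2).
Then F(6) - F(2) = (-39313/24) - (-25/24) = -1637.

-1637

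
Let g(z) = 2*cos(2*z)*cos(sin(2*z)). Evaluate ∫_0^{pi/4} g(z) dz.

sin(1)

Let u = sin(2*z), so du = 2*cos(2*z) dz. When z = 0, u = 0; when z = pi/4, u = 1.
The integral becomes ∫ cos(u) du from 0 to 1, with antiderivative sin(u).
Back in z: F(z) = sin(sin(2*z)).
Then F(pi/4) - F(0) = (sin(1)) - (0) = sin(1).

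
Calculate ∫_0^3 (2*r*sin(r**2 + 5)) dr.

-cos(14) + cos(5)

Let u = r**2 + 5, so du = 2*r dr. When r = 0, u = 5; when r = 3, u = 14.
The integral becomes ∫ sin(u) du from 5 to 14, with antiderivative -cos(u).
Back in r: F(r) = -cos(r**2 + 5).
Then F(3) - F(0) = (-cos(14)) - (-cos(5)) = -cos(14) + cos(5).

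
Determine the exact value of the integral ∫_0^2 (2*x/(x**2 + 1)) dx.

log(5)

Let u = x**2 + 1, so du = 2*x dx. When x = 0, u = 1; when x = 2, u = 5.
The integral becomes ∫ 1/u du from 1 to 5, with antiderivative log(u).
Back in x: F(x) = log(x**2 + 1).
Then F(2) - F(0) = (log(5)) - (0) = log(5).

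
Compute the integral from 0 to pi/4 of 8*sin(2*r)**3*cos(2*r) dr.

Let u = sin(2*r), so du = 2*cos(2*r) dr. When r = 0, u = 0; when r = pi/4, u = 1.
The integral becomes 4·∫ u**3 du from 0 to 1, with antiderivative u**4.
Back in r: F(r) = sin(2*r)**4.
Then F(pi/4) - F(0) = (1) - (0) = 1.

1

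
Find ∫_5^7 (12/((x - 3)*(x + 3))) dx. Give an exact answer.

log(64/25)

Factor the denominator: x**2 - 9 = (x + 3)(x - 3).
Partial fractions: 12/((x - 3)*(x + 3)) = -2/(x + 3) + 2/(x - 3).
An antiderivative is F(x) = 2*log(x - 3) - 2*log(x + 3).
Then F(7) - F(5) = (log(4/25)) - (-log(16)) = log(64/25).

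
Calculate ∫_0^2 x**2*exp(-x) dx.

Integrate by parts twice (u = x^2, dv = exp(-x) dx).
An antiderivative is F(x) = (-x**2 - 2*x - 2)*exp(-x).
Then F(2) - F(0) = (-10*exp(-2)) - (-2) = 2 - 10*exp(-2).

2 - 10*exp(-2)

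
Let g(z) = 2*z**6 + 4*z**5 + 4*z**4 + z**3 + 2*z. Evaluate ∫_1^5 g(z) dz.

By the power rule, an antiderivative is F(z) = 2*z**7/7 + 2*z**6/3 + 4*z**5/5 + z**4/4 + z**2.
Then F(5) - F(1) = (2975225/84) - (1261/420) = 1239572/35.

1239572/35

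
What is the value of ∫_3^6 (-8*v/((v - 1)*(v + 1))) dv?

Factor the denominator: v**2 - 1 = (v + 1)(v - 1).
Partial fractions: -8*v/((v - 1)*(v + 1)) = -4/(v + 1) - 4/(v - 1).
An antiderivative is F(v) = -4*log(v - 1) - 4*log(v + 1).
Then F(6) - F(3) = (-4*log(7) - 4*log(5)) - (-12*log(2)) = -4*log(7) - 4*log(5) + 12*log(2).

-4*log(7) - 4*log(5) + 12*log(2)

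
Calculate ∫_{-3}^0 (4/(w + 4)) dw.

8*log(2)

An antiderivative is F(w) = 4*log(w + 4).
Then F(0) - F(-3) = (8*log(2)) - (0) = 8*log(2).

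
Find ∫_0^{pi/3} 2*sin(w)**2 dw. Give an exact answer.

-sqrt(3)/4 + pi/3

Use the identity sin^2(w) = (1 - cos(2*w))/2.
An antiderivative is F(w) = w - sin(2*w)/2.
Then F(pi/3) - F(0) = (-sqrt(3)/4 + pi/3) - (0) = -sqrt(3)/4 + pi/3.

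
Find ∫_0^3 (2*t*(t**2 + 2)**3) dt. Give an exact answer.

Let u = t**2 + 2, so du = 2*t dt. When t = 0, u = 2; when t = 3, u = 11.
The integral becomes ∫ u**3 du from 2 to 11, with antiderivative u**4/4.
Back in t: F(t) = (t**2 + 2)**4/4.
Then F(3) - F(0) = (14641/4) - (4) = 14625/4.

14625/4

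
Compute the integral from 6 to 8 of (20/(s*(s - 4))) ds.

-5*log(2) + 5*log(3)

Factor the denominator: s**2 - 4*s = s(s - 4).
Partial fractions: 20/(s*(s - 4)) = -5/s + 5/(s - 4).
An antiderivative is F(s) = -5*log(s) + 5*log(s - 4).
Then F(8) - F(6) = (-log(32)) - (-5*log(3)) = -5*log(2) + 5*log(3).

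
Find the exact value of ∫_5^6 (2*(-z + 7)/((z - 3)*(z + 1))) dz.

-4*log(7) + 2*log(2) + 6*log(3)

Factor the denominator: z**2 - 2*z - 3 = (z + 1)(z - 3).
Partial fractions: 2*(-z + 7)/((z - 3)*(z + 1)) = -4/(z + 1) + 2/(z - 3).
An antiderivative is F(z) = 2*log(z - 3) - 4*log(z + 1).
Then F(6) - F(5) = (-4*log(7) + 2*log(3)) - (-4*log(3) - 2*log(2)) = -4*log(7) + 2*log(2) + 6*log(3).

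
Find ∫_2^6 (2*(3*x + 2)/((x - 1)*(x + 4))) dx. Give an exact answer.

-4*log(3) + 6*log(5)

Factor the denominator: x**2 + 3*x - 4 = (x + 4)(x - 1).
Partial fractions: 2*(3*x + 2)/((x - 1)*(x + 4)) = 4/(x + 4) + 2/(x - 1).
An antiderivative is F(x) = 2*log(x - 1) + 4*log(x + 4).
Then F(6) - F(2) = (4*log(2) + 6*log(5)) - (4*log(2) + 4*log(3)) = -4*log(3) + 6*log(5).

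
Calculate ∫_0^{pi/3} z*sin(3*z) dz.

Integrate by parts once (u = z, dv = sin(3*z) dz).
An antiderivative is F(z) = -z*cos(3*z)/3 + sin(3*z)/9.
Then F(pi/3) - F(0) = (pi/9) - (0) = pi/9.

pi/9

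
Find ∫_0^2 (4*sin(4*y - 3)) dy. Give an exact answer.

cos(3) - cos(5)

Let u = 4*y - 3, so du = 4 dy. When y = 0, u = -3; when y = 2, u = 5.
The integral becomes ∫ sin(u) du from -3 to 5, with antiderivative -cos(u).
Back in y: F(y) = -cos(4*y - 3).
Then F(2) - F(0) = (-cos(5)) - (-cos(3)) = cos(3) - cos(5).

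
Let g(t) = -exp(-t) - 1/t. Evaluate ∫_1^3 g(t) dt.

An antiderivative is F(t) = -log(t) + exp(-t).
Then F(3) - F(1) = (-log(3) + exp(-3)) - (exp(-1)) = -log(3) - exp(-1) + exp(-3).

-log(3) - exp(-1) + exp(-3)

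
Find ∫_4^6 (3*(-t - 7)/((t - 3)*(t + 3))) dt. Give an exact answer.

Factor the denominator: t**2 - 9 = (t + 3)(t - 3).
Partial fractions: 3*(-t - 7)/((t - 3)*(t + 3)) = 2/(t + 3) - 5/(t - 3).
An antiderivative is F(t) = -5*log(t - 3) + 2*log(t + 3).
Then F(6) - F(4) = (-log(3)) - (log(49)) = -2*log(7) - log(3).

-2*log(7) - log(3)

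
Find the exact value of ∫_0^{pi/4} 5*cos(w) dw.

5*sqrt(2)/2

An antiderivative is F(w) = 5*sin(w).
Then F(pi/4) - F(0) = (5*sqrt(2)/2) - (0) = 5*sqrt(2)/2.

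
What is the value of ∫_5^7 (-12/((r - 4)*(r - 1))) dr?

-log(16)

Factor the denominator: r**2 - 5*r + 4 = (r - 1)(r - 4).
Partial fractions: -12/((r - 4)*(r - 1)) = 4/(r - 1) - 4/(r - 4).
An antiderivative is F(r) = -4*log(r - 4) + 4*log(r - 1).
Then F(7) - F(5) = (log(16)) - (8*log(2)) = -log(16).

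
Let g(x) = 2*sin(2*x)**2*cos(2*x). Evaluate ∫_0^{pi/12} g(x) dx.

1/24

Let u = sin(2*x), so du = 2*cos(2*x) dx. When x = 0, u = 0; when x = pi/12, u = 1/2.
The integral becomes ∫ u**2 du from 0 to 1/2, with antiderivative u**3/3.
Back in x: F(x) = sin(2*x)**3/3.
Then F(pi/12) - F(0) = (1/24) - (0) = 1/24.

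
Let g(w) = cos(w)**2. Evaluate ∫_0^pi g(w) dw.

pi/2

Use the identity cos^2(w) = (1 + cos(2*w))/2.
An antiderivative is F(w) = w/2 + sin(2*w)/4.
Then F(pi) - F(0) = (pi/2) - (0) = pi/2.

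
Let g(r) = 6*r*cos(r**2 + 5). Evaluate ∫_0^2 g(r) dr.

3*sin(9) - 3*sin(5)

Let u = r**2 + 5, so du = 2*r dr. When r = 0, u = 5; when r = 2, u = 9.
The integral becomes 3·∫ cos(u) du from 5 to 9, with antiderivative 3*sin(u).
Back in r: F(r) = 3*sin(r**2 + 5).
Then F(2) - F(0) = (3*sin(9)) - (3*sin(5)) = 3*sin(9) - 3*sin(5).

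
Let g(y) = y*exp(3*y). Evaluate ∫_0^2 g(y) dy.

1/9 + 5*exp(6)/9

Integrate by parts once (u = y, dv = exp(3*y) dy).
An antiderivative is F(y) = (3*y - 1)*exp(3*y)/9.
Then F(2) - F(0) = (5*exp(6)/9) - (-1/9) = 1/9 + 5*exp(6)/9.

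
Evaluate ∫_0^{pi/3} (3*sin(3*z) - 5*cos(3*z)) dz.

2

An antiderivative is F(z) = -5*sin(3*z)/3 - cos(3*z).
Then F(pi/3) - F(0) = (1) - (-1) = 2.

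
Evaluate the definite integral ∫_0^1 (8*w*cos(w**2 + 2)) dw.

-4*sin(2) + 4*sin(3)

Let u = w**2 + 2, so du = 2*w dw. When w = 0, u = 2; when w = 1, u = 3.
The integral becomes 4·∫ cos(u) du from 2 to 3, with antiderivative 4*sin(u).
Back in w: F(w) = 4*sin(w**2 + 2).
Then F(1) - F(0) = (4*sin(3)) - (4*sin(2)) = -4*sin(2) + 4*sin(3).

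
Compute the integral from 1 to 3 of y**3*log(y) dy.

Integrate by parts once (u = ln y, dv = y**3 dy).
An antiderivative is F(y) = y**4*(4*log(y) - 1)/16.
Then F(3) - F(1) = (-81/16 + 81*log(3)/4) - (-1/16) = -5 + 81*log(3)/4.

-5 + 81*log(3)/4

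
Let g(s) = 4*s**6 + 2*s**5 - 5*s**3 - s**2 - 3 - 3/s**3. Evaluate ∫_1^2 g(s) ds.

11485/168

By the power rule, an antiderivative is F(s) = 4*s**7/7 + s**6/3 - 5*s**4/4 - s**3/3 - 3*s + 3/(2*s**2).
Then F(2) - F(1) = (11119/168) - (-61/28) = 11485/168.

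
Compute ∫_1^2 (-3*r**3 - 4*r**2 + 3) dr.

By the power rule, an antiderivative is F(r) = -3*r**4/4 - 4*r**3/3 + 3*r.
Then F(2) - F(1) = (-50/3) - (11/12) = -211/12.

-211/12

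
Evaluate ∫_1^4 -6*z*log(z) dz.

45/2 - 96*log(2)

Integrate by parts once (u = ln z, dv = -6*z dz).
An antiderivative is F(z) = -3*z**2*(2*log(z) - 1)/2.
Then F(4) - F(1) = (24 - 96*log(2)) - (3/2) = 45/2 - 96*log(2).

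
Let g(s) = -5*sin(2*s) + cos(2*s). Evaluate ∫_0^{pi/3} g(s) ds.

An antiderivative is F(s) = sin(2*s)/2 + 5*cos(2*s)/2.
Then F(pi/3) - F(0) = (-5/4 + sqrt(3)/4) - (5/2) = -15/4 + sqrt(3)/4.

-15/4 + sqrt(3)/4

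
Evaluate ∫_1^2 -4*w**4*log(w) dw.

124/25 - 128*log(2)/5

Integrate by parts once (u = ln w, dv = -4*w**4 dw).
An antiderivative is F(w) = -4*w**5*(5*log(w) - 1)/25.
Then F(2) - F(1) = (128/25 - 128*log(2)/5) - (4/25) = 124/25 - 128*log(2)/5.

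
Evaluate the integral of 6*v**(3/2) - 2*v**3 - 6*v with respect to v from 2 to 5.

By the power rule, an antiderivative is F(v) = 12*v**(5/2)/5 - v**4/2 - 3*v**2.
Then F(5) - F(2) = (-775/2 + 60*sqrt(5)) - (-20 + 48*sqrt(2)/5) = -735/2 - 48*sqrt(2)/5 + 60*sqrt(5).

-735/2 - 48*sqrt(2)/5 + 60*sqrt(5)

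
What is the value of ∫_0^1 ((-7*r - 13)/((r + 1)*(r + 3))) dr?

Factor the denominator: r**2 + 4*r + 3 = (r + 3)(r + 1).
Partial fractions: (-7*r - 13)/((r + 1)*(r + 3)) = -4/(r + 3) - 3/(r + 1).
An antiderivative is F(r) = -3*log(r + 1) - 4*log(r + 3).
Then F(1) - F(0) = (-11*log(2)) - (-log(81)) = -11*log(2) + 4*log(3).

-11*log(2) + 4*log(3)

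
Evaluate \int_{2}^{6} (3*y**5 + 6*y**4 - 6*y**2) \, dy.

160864/5

By the power rule, an antiderivative is F(y) = y**6/2 + 6*y**5/5 - 2*y**3.
Then F(6) - F(2) = (161136/5) - (272/5) = 160864/5.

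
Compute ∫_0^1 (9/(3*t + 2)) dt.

-3*log(2) + 3*log(5)

Let u = 3*t + 2, so du = 3 dt. When t = 0, u = 2; when t = 1, u = 5.
The integral becomes 3·∫ 1/u du from 2 to 5, with antiderivative 3*log(u).
Back in t: F(t) = 3*log(3*t + 2).
Then F(1) - F(0) = (3*log(5)) - (log(8)) = -3*log(2) + 3*log(5).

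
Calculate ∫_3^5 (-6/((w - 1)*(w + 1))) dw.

log(27/64)

Factor the denominator: w**2 - 1 = (w + 1)(w - 1).
Partial fractions: -6/((w - 1)*(w + 1)) = 3/(w + 1) - 3/(w - 1).
An antiderivative is F(w) = -3*log(w - 1) + 3*log(w + 1).
Then F(5) - F(3) = (log(27/8)) - (log(8)) = log(27/64).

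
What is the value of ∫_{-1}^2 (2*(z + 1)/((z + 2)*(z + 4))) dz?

log(2)

Factor the denominator: z**2 + 6*z + 8 = (z + 4)(z + 2).
Partial fractions: 2*(z + 1)/((z + 2)*(z + 4)) = 3/(z + 4) - 1/(z + 2).
An antiderivative is F(z) = -log(z + 2) + 3*log(z + 4).
Then F(2) - F(-1) = (log(54)) - (log(27)) = log(2).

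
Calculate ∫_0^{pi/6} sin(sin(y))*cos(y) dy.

1 - cos(1/2)

Let u = sin(y), so du = cos(y) dy. When y = 0, u = 0; when y = pi/6, u = 1/2.
The integral becomes ∫ sin(u) du from 0 to 1/2, with antiderivative -cos(u).
Back in y: F(y) = -cos(sin(y)).
Then F(pi/6) - F(0) = (-cos(1/2)) - (-1) = 1 - cos(1/2).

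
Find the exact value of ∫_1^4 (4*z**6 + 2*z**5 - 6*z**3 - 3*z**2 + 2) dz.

By the power rule, an antiderivative is F(z) = 4*z**7/7 + z**6/3 - 3*z**4/2 - z**3 + 2*z.
Then F(4) - F(1) = (216040/21) - (17/42) = 144021/14.

144021/14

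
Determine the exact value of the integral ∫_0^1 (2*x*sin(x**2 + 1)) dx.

Let u = x**2 + 1, so du = 2*x dx. When x = 0, u = 1; when x = 1, u = 2.
The integral becomes ∫ sin(u) du from 1 to 2, with antiderivative -cos(u).
Back in x: F(x) = -cos(x**2 + 1).
Then F(1) - F(0) = (-cos(2)) - (-cos(1)) = -cos(2) + cos(1).

-cos(2) + cos(1)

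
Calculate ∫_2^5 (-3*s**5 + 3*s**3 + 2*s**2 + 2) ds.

-28959/4

By the power rule, an antiderivative is F(s) = -s**6/2 + 3*s**4/4 + 2*s**3/3 + 2*s.
Then F(5) - F(2) = (-87005/12) - (-32/3) = -28959/4.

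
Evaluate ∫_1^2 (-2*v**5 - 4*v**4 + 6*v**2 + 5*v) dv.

-243/10

By the power rule, an antiderivative is F(v) = -v**6/3 - 4*v**5/5 + 2*v**3 + 5*v**2/2.
Then F(2) - F(1) = (-314/15) - (101/30) = -243/10.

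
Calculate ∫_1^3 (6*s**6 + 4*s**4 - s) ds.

By the power rule, an antiderivative is F(s) = 6*s**7/7 + 4*s**5/5 - s**2/2.
Then F(3) - F(1) = (144513/70) - (81/70) = 72216/35.

72216/35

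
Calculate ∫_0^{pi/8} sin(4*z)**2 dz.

Use the identity sin^2(4*z) = (1 - cos(8*z))/2.
An antiderivative is F(z) = z/2 - sin(8*z)/16.
Then F(pi/8) - F(0) = (pi/16) - (0) = pi/16.

pi/16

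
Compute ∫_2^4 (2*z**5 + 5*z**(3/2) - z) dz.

By the power rule, an antiderivative is F(z) = z**6/3 + 2*z**(5/2) - z**2/2.
Then F(4) - F(2) = (4264/3) - (8*sqrt(2) + 58/3) = 1402 - 8*sqrt(2).

1402 - 8*sqrt(2)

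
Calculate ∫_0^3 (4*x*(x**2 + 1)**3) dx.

9999/2

Let u = x**2 + 1, so du = 2*x dx. When x = 0, u = 1; when x = 3, u = 10.
The integral becomes 2·∫ u**3 du from 1 to 10, with antiderivative u**4/2.
Back in x: F(x) = (x**2 + 1)**4/2.
Then F(3) - F(0) = (5000) - (1/2) = 9999/2.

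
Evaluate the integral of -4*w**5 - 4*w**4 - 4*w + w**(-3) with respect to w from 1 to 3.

-31252/45

By the power rule, an antiderivative is F(w) = -2*w**6/3 - 4*w**5/5 - 2*w**2 - 1/(2*w**2).
Then F(3) - F(1) = (-62861/90) - (-119/30) = -31252/45.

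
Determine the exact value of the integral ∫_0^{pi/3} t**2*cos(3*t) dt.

-2*pi/27

Integrate by parts twice (u = t^2, dv = cos(3*t) dt).
An antiderivative is F(t) = t**2*sin(3*t)/3 + 2*t*cos(3*t)/9 - 2*sin(3*t)/27.
Then F(pi/3) - F(0) = (-2*pi/27) - (0) = -2*pi/27.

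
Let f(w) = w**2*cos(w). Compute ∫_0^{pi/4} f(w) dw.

sqrt(2)*(-32 + pi**2 + 8*pi)/32

Integrate by parts twice (u = w^2, dv = cos(w) dw).
An antiderivative is F(w) = w**2*sin(w) + 2*w*cos(w) - 2*sin(w).
Then F(pi/4) - F(0) = (sqrt(2)*(-32 + pi**2 + 8*pi)/32) - (0) = sqrt(2)*(-32 + pi**2 + 8*pi)/32.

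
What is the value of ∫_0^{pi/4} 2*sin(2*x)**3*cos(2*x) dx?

Let u = sin(2*x), so du = 2*cos(2*x) dx. When x = 0, u = 0; when x = pi/4, u = 1.
The integral becomes ∫ u**3 du from 0 to 1, with antiderivative u**4/4.
Back in x: F(x) = sin(2*x)**4/4.
Then F(pi/4) - F(0) = (1/4) - (0) = 1/4.

1/4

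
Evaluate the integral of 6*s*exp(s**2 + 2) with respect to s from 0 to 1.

-3*(1 - exp(1))*exp(2)

Let u = s**2 + 2, so du = 2*s ds. When s = 0, u = 2; when s = 1, u = 3.
The integral becomes 3·∫ exp(u) du from 2 to 3, with antiderivative 3*exp(u).
Back in s: F(s) = 3*exp(s**2 + 2).
Then F(1) - F(0) = (3*exp(3)) - (3*exp(2)) = -3*(1 - exp(1))*exp(2).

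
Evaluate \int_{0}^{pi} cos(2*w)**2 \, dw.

pi/2

Use the identity cos^2(2*w) = (1 + cos(4*w))/2.
An antiderivative is F(w) = w/2 + sin(4*w)/8.
Then F(pi) - F(0) = (pi/2) - (0) = pi/2.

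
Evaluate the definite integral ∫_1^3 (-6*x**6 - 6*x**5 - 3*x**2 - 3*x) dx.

-18478/7

By the power rule, an antiderivative is F(x) = -6*x**7/7 - x**6 - x**3 - 3*x**2/2.
Then F(3) - F(1) = (-37017/14) - (-61/14) = -18478/7.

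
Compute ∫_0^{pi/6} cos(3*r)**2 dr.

Use the identity cos^2(3*r) = (1 + cos(6*r))/2.
An antiderivative is F(r) = r/2 + sin(6*r)/12.
Then F(pi/6) - F(0) = (pi/12) - (0) = pi/12.

pi/12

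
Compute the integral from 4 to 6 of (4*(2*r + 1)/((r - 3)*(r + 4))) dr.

-8*log(2) + 4*log(3) + 4*log(5)

Factor the denominator: r**2 + r - 12 = (r + 4)(r - 3).
Partial fractions: 4*(2*r + 1)/((r - 3)*(r + 4)) = 4/(r + 4) + 4/(r - 3).
An antiderivative is F(r) = 4*log(r - 3) + 4*log(r + 4).
Then F(6) - F(4) = (4*log(2) + 4*log(3) + 4*log(5)) - (12*log(2)) = -8*log(2) + 4*log(3) + 4*log(5).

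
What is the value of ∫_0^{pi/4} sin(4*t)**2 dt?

Use the identity sin^2(4*t) = (1 - cos(8*t))/2.
An antiderivative is F(t) = t/2 - sin(8*t)/16.
Then F(pi/4) - F(0) = (pi/8) - (0) = pi/8.

pi/8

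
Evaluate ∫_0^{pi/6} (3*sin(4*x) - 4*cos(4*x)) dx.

9/8 - sqrt(3)/2

An antiderivative is F(x) = -sin(4*x) - 3*cos(4*x)/4.
Then F(pi/6) - F(0) = (3/8 - sqrt(3)/2) - (-3/4) = 9/8 - sqrt(3)/2.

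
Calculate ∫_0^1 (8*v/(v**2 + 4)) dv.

-8*log(2) + 4*log(5)

Let u = v**2 + 4, so du = 2*v dv. When v = 0, u = 4; when v = 1, u = 5.
The integral becomes 4·∫ 1/u du from 4 to 5, with antiderivative 4*log(u).
Back in v: F(v) = 4*log(v**2 + 4).
Then F(1) - F(0) = (4*log(5)) - (8*log(2)) = -8*log(2) + 4*log(5).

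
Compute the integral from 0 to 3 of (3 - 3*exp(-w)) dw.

An antiderivative is F(w) = 3*w + 3*exp(-w).
Then F(3) - F(0) = (3*exp(-3) + 9) - (3) = 3*exp(-3) + 6.

3*exp(-3) + 6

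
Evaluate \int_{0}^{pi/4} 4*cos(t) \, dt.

An antiderivative is F(t) = 4*sin(t).
Then F(pi/4) - F(0) = (2*sqrt(2)) - (0) = 2*sqrt(2).

2*sqrt(2)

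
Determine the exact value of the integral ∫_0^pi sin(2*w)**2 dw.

Use the identity sin^2(2*w) = (1 - cos(4*w))/2.
An antiderivative is F(w) = w/2 - sin(4*w)/8.
Then F(pi) - F(0) = (pi/2) - (0) = pi/2.

pi/2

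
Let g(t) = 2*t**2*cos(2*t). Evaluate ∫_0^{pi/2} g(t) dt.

Integrate by parts twice (u = t^2, dv = 2*cos(2*t) dt).
An antiderivative is F(t) = t**2*sin(2*t) + t*cos(2*t) - sin(2*t)/2.
Then F(pi/2) - F(0) = (-pi/2) - (0) = -pi/2.

-pi/2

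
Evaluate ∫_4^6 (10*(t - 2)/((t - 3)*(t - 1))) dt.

5*log(5)

Factor the denominator: t**2 - 4*t + 3 = (t - 1)(t - 3).
Partial fractions: 10*(t - 2)/((t - 3)*(t - 1)) = 5/(t - 1) + 5/(t - 3).
An antiderivative is F(t) = 5*log(t - 3) + 5*log(t - 1).
Then F(6) - F(4) = (5*log(3) + 5*log(5)) - (5*log(3)) = 5*log(5).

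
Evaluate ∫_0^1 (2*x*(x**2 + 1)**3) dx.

Let u = x**2 + 1, so du = 2*x dx. When x = 0, u = 1; when x = 1, u = 2.
The integral becomes ∫ u**3 du from 1 to 2, with antiderivative u**4/4.
Back in x: F(x) = (x**2 + 1)**4/4.
Then F(1) - F(0) = (4) - (1/4) = 15/4.

15/4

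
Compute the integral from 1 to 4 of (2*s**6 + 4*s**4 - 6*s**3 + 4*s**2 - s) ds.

181764/35

By the power rule, an antiderivative is F(s) = 2*s**7/7 + 4*s**5/5 - 3*s**4/2 + 4*s**3/3 - s**2/2.
Then F(4) - F(1) = (545336/105) - (44/105) = 181764/35.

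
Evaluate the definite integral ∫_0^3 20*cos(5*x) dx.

4*sin(15)

Let u = 5*x, so du = 5 dx. When x = 0, u = 0; when x = 3, u = 15.
The integral becomes 4·∫ cos(u) du from 0 to 15, with antiderivative 4*sin(u).
Back in x: F(x) = 4*sin(5*x).
Then F(3) - F(0) = (4*sin(15)) - (0) = 4*sin(15).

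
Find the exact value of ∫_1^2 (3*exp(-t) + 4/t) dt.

An antiderivative is F(t) = 4*log(t) - 3*exp(-t).
Then F(2) - F(1) = (-3*exp(-2) + 4*log(2)) - (-3*exp(-1)) = -3*exp(-2) + 3*exp(-1) + 4*log(2).

-3*exp(-2) + 3*exp(-1) + 4*log(2)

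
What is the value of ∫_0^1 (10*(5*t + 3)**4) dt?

Let u = 5*t + 3, so du = 5 dt. When t = 0, u = 3; when t = 1, u = 8.
The integral becomes 2·∫ u**4 du from 3 to 8, with antiderivative 2*u**5/5.
Back in t: F(t) = 2*(5*t + 3)**5/5.
Then F(1) - F(0) = (65536/5) - (486/5) = 13010.

13010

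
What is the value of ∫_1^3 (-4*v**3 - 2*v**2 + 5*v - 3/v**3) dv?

By the power rule, an antiderivative is F(v) = -v**4 - 2*v**3/3 + 5*v**2/2 + 3/(2*v**2).
Then F(3) - F(1) = (-229/3) - (7/3) = -236/3.

-236/3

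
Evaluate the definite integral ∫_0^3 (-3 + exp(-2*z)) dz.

An antiderivative is F(z) = -3*z - exp(-2*z)/2.
Then F(3) - F(0) = (-9 - exp(-6)/2) - (-1/2) = -17/2 - exp(-6)/2.

-17/2 - exp(-6)/2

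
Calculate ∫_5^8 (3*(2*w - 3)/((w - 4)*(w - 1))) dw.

log(7) + 8*log(2)

Factor the denominator: w**2 - 5*w + 4 = (w - 1)(w - 4).
Partial fractions: 3*(2*w - 3)/((w - 4)*(w - 1)) = 1/(w - 1) + 5/(w - 4).
An antiderivative is F(w) = 5*log(w - 4) + log(w - 1).
Then F(8) - F(5) = (log(7) + 10*log(2)) - (log(4)) = log(7) + 8*log(2).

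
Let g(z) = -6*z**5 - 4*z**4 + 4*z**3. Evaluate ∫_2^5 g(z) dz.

By the power rule, an antiderivative is F(z) = -z**6 - 4*z**5/5 + z**4.
Then F(5) - F(2) = (-17500) - (-368/5) = -87132/5.

-87132/5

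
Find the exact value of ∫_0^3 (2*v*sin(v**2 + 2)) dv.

Let u = v**2 + 2, so du = 2*v dv. When v = 0, u = 2; when v = 3, u = 11.
The integral becomes ∫ sin(u) du from 2 to 11, with antiderivative -cos(u).
Back in v: F(v) = -cos(v**2 + 2).
Then F(3) - F(0) = (-cos(11)) - (-cos(2)) = cos(2) - cos(11).

cos(2) - cos(11)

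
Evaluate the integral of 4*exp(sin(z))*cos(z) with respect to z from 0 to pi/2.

Let u = sin(z), so du = cos(z) dz. When z = 0, u = 0; when z = pi/2, u = 1.
The integral becomes 4·∫ exp(u) du from 0 to 1, with antiderivative 4*exp(u).
Back in z: F(z) = 4*exp(sin(z)).
Then F(pi/2) - F(0) = (4*E) - (4) = -4 + 4*E.

-4 + 4*E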